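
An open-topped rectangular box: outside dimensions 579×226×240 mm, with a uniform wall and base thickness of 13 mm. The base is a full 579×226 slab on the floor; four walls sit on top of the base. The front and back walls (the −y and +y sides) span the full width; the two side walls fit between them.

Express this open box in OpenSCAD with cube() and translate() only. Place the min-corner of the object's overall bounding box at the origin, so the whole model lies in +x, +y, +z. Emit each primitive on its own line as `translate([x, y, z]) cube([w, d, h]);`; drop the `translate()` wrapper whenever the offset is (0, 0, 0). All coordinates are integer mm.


cube([579, 226, 13]);
translate([0, 0, 13]) cube([579, 13, 227]);
translate([0, 213, 13]) cube([579, 13, 227]);
translate([0, 13, 13]) cube([13, 200, 227]);
translate([566, 13, 13]) cube([13, 200, 227]);


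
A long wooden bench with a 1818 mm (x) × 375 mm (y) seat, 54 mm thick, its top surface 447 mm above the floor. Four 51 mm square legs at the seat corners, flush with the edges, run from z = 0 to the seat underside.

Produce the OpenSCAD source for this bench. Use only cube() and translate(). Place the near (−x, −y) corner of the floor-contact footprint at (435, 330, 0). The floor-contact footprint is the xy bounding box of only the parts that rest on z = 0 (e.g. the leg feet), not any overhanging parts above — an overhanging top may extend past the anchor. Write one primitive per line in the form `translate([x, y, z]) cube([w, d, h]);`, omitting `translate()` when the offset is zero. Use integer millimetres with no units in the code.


translate([435, 330, 393]) cube([1818, 375, 54]);
translate([435, 330, 0]) cube([51, 51, 393]);
translate([435, 654, 0]) cube([51, 51, 393]);
translate([2202, 330, 0]) cube([51, 51, 393]);
translate([2202, 654, 0]) cube([51, 51, 393]);


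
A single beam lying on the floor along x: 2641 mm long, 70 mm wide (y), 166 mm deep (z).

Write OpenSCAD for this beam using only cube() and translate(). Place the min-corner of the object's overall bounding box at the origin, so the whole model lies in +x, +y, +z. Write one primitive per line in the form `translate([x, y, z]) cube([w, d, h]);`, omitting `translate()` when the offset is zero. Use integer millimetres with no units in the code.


cube([2641, 70, 166]);


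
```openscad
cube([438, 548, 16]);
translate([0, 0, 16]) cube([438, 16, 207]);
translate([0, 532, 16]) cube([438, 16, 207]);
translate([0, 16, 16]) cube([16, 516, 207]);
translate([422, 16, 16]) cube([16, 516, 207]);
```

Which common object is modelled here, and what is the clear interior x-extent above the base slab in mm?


An open box. The internal width is 406 mm.

A 438×548 base slab with four walls standing on it — an open box. The base is 438 mm wide and the walls are 16 mm thick, so the internal width is 438 − 2 × 16 = 406 mm.


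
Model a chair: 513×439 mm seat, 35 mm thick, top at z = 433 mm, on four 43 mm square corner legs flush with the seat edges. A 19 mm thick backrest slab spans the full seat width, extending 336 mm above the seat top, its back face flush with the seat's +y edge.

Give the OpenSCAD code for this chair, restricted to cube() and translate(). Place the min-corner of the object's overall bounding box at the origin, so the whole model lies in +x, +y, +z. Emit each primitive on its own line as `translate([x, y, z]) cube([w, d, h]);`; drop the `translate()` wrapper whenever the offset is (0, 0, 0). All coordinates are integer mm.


translate([0, 0, 398]) cube([513, 439, 35]);
cube([43, 43, 398]);
translate([470, 0, 0]) cube([43, 43, 398]);
translate([0, 396, 0]) cube([43, 43, 398]);
translate([470, 396, 0]) cube([43, 43, 398]);
translate([0, 420, 433]) cube([513, 19, 336]);


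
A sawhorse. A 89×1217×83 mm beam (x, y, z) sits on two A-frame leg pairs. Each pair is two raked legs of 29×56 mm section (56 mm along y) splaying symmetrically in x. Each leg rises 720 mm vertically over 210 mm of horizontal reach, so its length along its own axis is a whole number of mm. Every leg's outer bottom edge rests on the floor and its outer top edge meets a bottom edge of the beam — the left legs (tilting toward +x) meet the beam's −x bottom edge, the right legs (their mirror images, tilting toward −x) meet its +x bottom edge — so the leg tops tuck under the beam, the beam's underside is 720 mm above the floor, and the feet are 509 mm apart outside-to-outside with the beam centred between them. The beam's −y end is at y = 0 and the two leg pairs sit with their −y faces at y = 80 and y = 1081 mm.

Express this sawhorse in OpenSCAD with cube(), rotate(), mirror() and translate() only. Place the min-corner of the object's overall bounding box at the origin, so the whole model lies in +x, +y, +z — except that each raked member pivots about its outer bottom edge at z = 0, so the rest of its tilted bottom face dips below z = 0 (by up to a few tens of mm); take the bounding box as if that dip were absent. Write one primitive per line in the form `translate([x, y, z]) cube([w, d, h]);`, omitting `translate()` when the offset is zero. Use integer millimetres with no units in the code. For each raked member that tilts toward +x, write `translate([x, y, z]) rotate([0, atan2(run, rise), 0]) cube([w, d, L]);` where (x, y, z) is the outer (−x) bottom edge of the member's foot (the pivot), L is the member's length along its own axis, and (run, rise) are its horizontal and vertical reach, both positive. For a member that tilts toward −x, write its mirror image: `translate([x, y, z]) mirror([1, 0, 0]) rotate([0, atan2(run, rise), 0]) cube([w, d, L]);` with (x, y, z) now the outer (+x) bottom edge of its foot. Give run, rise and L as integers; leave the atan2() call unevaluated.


translate([210, 0, 720]) cube([89, 1217, 83]);
translate([0, 80, 0]) rotate([0, atan2(210, 720), 0]) cube([29, 56, 750]);
translate([509, 80, 0]) mirror([1, 0, 0]) rotate([0, atan2(210, 720), 0]) cube([29, 56, 750]);
translate([0, 1081, 0]) rotate([0, atan2(210, 720), 0]) cube([29, 56, 750]);
translate([509, 1081, 0]) mirror([1, 0, 0]) rotate([0, atan2(210, 720), 0]) cube([29, 56, 750]);


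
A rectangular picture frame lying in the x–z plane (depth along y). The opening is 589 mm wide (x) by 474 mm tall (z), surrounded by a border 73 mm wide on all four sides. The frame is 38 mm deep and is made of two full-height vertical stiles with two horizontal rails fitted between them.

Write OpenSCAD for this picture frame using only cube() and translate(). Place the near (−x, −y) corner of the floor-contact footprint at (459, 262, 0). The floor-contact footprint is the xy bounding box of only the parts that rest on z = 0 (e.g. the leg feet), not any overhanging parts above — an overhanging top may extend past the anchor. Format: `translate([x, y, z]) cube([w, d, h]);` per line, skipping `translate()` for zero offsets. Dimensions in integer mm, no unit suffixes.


translate([459, 262, 0]) cube([73, 38, 620]);
translate([1121, 262, 0]) cube([73, 38, 620]);
translate([532, 262, 0]) cube([589, 38, 73]);
translate([532, 262, 547]) cube([589, 38, 73]);


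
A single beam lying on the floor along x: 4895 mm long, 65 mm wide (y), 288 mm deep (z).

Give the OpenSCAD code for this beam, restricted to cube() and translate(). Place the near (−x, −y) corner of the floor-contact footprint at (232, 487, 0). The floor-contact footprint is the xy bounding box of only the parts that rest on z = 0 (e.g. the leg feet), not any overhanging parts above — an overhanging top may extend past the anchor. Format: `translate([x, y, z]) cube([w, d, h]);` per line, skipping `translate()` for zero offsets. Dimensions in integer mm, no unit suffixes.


translate([232, 487, 0]) cube([4895, 65, 288]);


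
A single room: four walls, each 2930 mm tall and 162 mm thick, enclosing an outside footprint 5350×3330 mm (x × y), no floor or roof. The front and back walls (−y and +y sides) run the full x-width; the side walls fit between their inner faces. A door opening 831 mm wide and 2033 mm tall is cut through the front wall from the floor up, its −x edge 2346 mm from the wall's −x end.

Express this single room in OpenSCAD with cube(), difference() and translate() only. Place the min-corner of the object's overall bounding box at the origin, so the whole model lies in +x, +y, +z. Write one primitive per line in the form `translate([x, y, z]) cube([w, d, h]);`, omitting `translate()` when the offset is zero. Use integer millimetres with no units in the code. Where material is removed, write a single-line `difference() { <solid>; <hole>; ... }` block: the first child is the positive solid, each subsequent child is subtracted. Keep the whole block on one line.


difference() { cube([5350, 162, 2930]); translate([2346, 0, 0]) cube([831, 162, 2033]); }
translate([0, 3168, 0]) cube([5350, 162, 2930]);
translate([0, 162, 0]) cube([162, 3006, 2930]);
translate([5188, 162, 0]) cube([162, 3006, 2930]);


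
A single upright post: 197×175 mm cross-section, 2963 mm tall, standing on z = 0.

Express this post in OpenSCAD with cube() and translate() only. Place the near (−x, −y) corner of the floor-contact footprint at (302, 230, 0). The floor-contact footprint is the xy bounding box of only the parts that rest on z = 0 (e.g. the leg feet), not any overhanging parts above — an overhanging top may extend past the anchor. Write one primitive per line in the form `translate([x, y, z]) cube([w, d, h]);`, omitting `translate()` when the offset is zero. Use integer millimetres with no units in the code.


translate([302, 230, 0]) cube([197, 175, 2963]);


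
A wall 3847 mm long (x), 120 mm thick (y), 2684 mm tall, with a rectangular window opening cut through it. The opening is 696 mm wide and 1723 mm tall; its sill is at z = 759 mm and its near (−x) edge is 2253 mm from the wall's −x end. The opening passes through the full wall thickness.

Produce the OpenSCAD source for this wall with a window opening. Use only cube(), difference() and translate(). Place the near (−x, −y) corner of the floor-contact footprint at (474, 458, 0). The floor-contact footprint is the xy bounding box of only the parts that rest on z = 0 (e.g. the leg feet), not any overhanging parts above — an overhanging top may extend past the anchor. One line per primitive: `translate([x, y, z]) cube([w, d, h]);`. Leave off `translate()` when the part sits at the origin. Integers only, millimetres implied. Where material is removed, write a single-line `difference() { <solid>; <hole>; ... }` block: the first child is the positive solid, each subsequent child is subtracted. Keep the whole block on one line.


difference() { translate([474, 458, 0]) cube([3847, 120, 2684]); translate([2727, 458, 759]) cube([696, 120, 1723]); }


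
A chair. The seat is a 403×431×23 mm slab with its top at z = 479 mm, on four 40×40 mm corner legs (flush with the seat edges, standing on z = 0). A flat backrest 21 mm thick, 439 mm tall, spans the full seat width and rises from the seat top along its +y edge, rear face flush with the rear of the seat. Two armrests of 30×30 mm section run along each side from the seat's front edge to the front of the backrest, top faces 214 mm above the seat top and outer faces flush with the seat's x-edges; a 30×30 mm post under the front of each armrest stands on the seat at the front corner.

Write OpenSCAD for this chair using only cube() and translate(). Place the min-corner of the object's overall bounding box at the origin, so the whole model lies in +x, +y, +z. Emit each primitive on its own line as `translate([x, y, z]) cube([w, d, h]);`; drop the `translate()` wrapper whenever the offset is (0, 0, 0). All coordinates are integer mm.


translate([0, 0, 456]) cube([403, 431, 23]);
cube([40, 40, 456]);
translate([363, 0, 0]) cube([40, 40, 456]);
translate([0, 391, 0]) cube([40, 40, 456]);
translate([363, 391, 0]) cube([40, 40, 456]);
translate([0, 410, 479]) cube([403, 21, 439]);
translate([0, 0, 663]) cube([30, 410, 30]);
translate([373, 0, 663]) cube([30, 410, 30]);
translate([0, 0, 479]) cube([30, 30, 184]);
translate([373, 0, 479]) cube([30, 30, 184]);


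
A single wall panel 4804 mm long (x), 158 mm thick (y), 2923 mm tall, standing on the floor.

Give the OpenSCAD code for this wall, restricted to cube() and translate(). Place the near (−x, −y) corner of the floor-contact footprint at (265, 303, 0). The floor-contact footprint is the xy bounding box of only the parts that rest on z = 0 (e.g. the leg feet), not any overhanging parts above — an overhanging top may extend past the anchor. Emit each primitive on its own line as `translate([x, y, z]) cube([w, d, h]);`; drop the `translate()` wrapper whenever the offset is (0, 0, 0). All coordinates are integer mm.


translate([265, 303, 0]) cube([4804, 158, 2923]);


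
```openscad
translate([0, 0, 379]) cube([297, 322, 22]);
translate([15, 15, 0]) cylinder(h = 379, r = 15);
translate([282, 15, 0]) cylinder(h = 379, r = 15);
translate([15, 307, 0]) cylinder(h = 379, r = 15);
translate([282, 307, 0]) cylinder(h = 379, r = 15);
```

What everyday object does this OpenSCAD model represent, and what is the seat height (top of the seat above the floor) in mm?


A stool. The seat height is 401 mm.

A 297×322×22 slab at z = 379 on four corner cylinders — a stool. The seat top is 379 + 22 = 401 mm.


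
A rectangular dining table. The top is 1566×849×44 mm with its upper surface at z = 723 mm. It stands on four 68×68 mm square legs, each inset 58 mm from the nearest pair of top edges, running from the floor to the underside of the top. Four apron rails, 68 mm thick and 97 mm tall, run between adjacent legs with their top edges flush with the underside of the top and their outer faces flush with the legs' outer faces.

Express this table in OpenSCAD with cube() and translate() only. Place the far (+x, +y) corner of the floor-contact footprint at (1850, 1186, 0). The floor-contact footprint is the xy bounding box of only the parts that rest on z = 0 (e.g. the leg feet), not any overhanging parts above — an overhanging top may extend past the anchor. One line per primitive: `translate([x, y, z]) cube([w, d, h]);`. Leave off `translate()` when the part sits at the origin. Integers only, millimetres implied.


translate([342, 395, 679]) cube([1566, 849, 44]);
translate([400, 453, 0]) cube([68, 68, 679]);
translate([1782, 453, 0]) cube([68, 68, 679]);
translate([400, 1118, 0]) cube([68, 68, 679]);
translate([1782, 1118, 0]) cube([68, 68, 679]);
translate([468, 453, 582]) cube([1314, 68, 97]);
translate([468, 1118, 582]) cube([1314, 68, 97]);
translate([400, 521, 582]) cube([68, 597, 97]);
translate([1782, 521, 582]) cube([68, 597, 97]);


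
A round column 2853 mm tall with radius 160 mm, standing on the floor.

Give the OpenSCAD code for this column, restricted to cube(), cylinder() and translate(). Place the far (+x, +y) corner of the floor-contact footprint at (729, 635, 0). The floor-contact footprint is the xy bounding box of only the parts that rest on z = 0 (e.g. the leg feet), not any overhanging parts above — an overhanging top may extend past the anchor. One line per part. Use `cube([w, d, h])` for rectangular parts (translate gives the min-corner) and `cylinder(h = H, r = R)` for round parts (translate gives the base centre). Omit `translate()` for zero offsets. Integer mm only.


translate([569, 475, 0]) cylinder(h = 2853, r = 160);


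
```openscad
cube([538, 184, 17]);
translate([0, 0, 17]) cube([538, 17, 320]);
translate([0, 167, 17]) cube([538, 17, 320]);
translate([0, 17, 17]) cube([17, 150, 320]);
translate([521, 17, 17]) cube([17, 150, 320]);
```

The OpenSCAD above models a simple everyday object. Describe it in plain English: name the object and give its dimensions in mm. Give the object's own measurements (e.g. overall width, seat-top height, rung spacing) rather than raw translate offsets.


An open-topped rectangular box: outside dimensions 538×184×337 mm, with a uniform wall and base thickness of 17 mm. The base is a full 538×184 slab on the floor; four walls sit on top of the base. The front and back walls (the −y and +y sides) span the full width; the two side walls fit between them.


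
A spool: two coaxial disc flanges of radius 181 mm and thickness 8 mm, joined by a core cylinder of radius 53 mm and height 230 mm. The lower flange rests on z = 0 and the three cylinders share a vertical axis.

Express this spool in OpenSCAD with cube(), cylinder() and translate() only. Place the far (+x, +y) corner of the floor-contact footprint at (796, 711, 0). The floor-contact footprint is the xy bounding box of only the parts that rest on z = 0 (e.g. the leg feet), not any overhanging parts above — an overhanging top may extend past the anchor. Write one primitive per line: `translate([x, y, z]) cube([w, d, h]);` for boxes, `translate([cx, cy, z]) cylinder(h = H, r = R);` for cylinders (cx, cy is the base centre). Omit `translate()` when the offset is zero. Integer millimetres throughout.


translate([615, 530, 0]) cylinder(h = 8, r = 181);
translate([615, 530, 8]) cylinder(h = 230, r = 53);
translate([615, 530, 238]) cylinder(h = 8, r = 181);


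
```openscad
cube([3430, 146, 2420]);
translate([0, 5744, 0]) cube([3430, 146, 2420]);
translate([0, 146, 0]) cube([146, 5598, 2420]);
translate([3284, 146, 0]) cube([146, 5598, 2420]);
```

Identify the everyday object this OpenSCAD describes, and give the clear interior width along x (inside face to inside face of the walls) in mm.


A house (or room) frame. The interior width is 3138 mm.

Four 2420 mm walls enclosing a rectangle with no floor or roof — a room or house frame. Outside width is 3430 mm and wall thickness is 146 mm, so the interior width is 3430 − 2 × 146 = 3138 mm.


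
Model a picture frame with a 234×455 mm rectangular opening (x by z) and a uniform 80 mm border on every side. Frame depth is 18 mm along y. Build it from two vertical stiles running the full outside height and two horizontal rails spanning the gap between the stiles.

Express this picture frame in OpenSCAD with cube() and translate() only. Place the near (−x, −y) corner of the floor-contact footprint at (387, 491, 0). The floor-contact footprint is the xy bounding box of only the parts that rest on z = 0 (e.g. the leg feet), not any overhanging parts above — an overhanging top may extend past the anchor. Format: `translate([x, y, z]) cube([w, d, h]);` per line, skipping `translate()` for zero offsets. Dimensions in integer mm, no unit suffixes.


translate([387, 491, 0]) cube([80, 18, 615]);
translate([701, 491, 0]) cube([80, 18, 615]);
translate([467, 491, 0]) cube([234, 18, 80]);
translate([467, 491, 535]) cube([234, 18, 80]);


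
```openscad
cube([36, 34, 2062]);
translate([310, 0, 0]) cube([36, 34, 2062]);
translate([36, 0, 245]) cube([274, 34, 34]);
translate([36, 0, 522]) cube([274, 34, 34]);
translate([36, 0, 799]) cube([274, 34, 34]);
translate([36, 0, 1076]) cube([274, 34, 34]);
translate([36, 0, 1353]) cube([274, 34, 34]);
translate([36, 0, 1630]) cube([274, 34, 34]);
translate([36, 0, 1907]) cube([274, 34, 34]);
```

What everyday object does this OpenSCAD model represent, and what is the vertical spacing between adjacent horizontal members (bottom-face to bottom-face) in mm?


A ladder. The rung spacing is 277 mm.

Two tall 36×34 posts with 7 short bars between them — a ladder. Adjacent rungs sit at z = 245 and z = 522, so the spacing is 522 − 245 = 277 mm.


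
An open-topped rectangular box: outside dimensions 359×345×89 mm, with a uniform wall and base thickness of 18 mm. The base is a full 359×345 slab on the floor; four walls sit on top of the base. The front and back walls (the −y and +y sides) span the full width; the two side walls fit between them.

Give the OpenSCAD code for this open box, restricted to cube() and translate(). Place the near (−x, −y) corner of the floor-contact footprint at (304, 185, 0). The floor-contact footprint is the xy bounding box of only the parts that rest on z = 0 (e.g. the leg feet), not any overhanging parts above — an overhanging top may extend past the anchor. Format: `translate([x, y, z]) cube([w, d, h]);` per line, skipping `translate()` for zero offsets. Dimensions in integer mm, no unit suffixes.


translate([304, 185, 0]) cube([359, 345, 18]);
translate([304, 185, 18]) cube([359, 18, 71]);
translate([304, 512, 18]) cube([359, 18, 71]);
translate([304, 203, 18]) cube([18, 309, 71]);
translate([645, 203, 18]) cube([18, 309, 71]);


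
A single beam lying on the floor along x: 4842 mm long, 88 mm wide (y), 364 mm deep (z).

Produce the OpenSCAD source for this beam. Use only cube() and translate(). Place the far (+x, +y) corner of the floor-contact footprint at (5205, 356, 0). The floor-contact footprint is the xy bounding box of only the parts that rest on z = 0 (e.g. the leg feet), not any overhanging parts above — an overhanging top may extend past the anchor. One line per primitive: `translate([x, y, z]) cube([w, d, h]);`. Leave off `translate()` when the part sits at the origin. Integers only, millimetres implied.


translate([363, 268, 0]) cube([4842, 88, 364]);


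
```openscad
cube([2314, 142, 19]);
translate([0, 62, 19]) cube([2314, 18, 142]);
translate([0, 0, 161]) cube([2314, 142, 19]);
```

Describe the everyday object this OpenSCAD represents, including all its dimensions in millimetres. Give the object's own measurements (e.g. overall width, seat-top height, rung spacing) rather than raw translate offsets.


An I-beam lying along x, 2314 mm long. Overall section height 180 mm. Two flanges 142 mm wide (y) and 19 mm thick, one on the floor and one at the top; a web 18 mm thick runs between them, centred on the flange width.


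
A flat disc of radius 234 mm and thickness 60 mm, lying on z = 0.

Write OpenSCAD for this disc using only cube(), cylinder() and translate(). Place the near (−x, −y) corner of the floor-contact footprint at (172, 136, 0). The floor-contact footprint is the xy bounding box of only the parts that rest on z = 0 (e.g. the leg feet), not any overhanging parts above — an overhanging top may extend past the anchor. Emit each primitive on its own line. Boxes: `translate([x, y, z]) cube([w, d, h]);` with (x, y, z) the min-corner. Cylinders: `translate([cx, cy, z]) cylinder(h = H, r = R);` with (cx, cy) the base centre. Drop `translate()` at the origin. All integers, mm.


translate([406, 370, 0]) cylinder(h = 60, r = 234);


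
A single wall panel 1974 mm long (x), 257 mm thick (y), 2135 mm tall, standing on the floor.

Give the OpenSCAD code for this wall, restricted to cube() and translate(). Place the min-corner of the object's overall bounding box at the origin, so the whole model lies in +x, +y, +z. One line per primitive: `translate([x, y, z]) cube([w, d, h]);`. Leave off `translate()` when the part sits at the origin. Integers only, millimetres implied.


cube([1974, 257, 2135]);


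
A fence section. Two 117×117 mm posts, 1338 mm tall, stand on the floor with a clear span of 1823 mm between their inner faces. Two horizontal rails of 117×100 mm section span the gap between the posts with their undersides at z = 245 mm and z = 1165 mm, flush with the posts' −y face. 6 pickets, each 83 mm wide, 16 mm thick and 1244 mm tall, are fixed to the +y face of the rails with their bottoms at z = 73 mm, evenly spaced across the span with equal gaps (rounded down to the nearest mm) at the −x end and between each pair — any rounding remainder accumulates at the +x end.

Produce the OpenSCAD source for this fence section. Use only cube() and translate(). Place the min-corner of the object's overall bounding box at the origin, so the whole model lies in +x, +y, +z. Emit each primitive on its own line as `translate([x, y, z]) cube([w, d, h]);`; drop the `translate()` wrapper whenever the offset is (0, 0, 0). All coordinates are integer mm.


cube([117, 117, 1338]);
translate([1940, 0, 0]) cube([117, 117, 1338]);
translate([117, 0, 245]) cube([1823, 117, 100]);
translate([117, 0, 1165]) cube([1823, 117, 100]);
translate([306, 117, 73]) cube([83, 16, 1244]);
translate([578, 117, 73]) cube([83, 16, 1244]);
translate([850, 117, 73]) cube([83, 16, 1244]);
translate([1122, 117, 73]) cube([83, 16, 1244]);
translate([1394, 117, 73]) cube([83, 16, 1244]);
translate([1666, 117, 73]) cube([83, 16, 1244]);


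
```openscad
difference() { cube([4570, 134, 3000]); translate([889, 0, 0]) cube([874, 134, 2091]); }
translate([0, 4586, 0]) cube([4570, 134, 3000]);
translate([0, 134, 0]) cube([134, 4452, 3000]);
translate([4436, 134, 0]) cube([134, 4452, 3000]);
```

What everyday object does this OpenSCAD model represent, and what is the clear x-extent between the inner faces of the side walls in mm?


A single room. The interior width is 4302 mm.

Four walls enclosing a rectangle with a door in the front wall — a room. Outside width 4570 minus two 134 mm walls gives 4302 mm.


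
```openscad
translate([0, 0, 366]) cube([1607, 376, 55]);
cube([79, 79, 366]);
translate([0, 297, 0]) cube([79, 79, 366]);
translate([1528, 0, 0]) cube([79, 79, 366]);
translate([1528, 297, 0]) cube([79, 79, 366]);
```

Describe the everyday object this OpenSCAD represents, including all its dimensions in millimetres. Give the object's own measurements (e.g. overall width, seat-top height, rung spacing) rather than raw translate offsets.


A long wooden bench with a 1607 mm (x) × 376 mm (y) seat, 55 mm thick, its top surface 421 mm above the floor. Four 79 mm square legs at the seat corners, flush with the edges, run from z = 0 to the seat underside.


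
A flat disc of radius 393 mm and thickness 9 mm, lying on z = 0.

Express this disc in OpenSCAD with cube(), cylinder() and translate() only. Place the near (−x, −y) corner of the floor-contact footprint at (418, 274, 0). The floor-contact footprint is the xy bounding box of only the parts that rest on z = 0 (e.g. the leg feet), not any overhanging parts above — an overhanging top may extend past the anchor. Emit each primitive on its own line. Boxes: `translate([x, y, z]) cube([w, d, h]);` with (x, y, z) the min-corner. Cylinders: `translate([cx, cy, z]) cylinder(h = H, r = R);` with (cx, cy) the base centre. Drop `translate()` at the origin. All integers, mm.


translate([811, 667, 0]) cylinder(h = 9, r = 393);


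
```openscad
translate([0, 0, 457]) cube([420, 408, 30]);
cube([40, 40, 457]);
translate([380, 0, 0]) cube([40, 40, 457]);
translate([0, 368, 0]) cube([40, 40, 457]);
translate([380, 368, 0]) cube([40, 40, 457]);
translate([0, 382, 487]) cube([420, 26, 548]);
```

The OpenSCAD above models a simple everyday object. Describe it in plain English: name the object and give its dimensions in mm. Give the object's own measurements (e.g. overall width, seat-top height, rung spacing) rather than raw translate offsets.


A chair. The seat is a 420×408×30 mm slab with its top at z = 487 mm, on four 40×40 mm corner legs (flush with the seat edges, standing on z = 0). A flat backrest 26 mm thick, 548 mm tall, spans the full seat width and rises from the seat top along its +y edge, rear face flush with the rear of the seat.


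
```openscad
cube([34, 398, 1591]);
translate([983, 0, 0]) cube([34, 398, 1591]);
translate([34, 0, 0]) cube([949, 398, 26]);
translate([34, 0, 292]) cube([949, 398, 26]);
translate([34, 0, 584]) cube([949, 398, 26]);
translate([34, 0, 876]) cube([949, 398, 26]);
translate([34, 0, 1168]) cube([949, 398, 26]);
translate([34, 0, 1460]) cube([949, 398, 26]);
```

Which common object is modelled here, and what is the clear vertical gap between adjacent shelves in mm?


A bookshelf. The clear shelf gap is 266 mm.

Two tall side panels with 6 horizontal boards between them — a bookshelf. The first two shelf undersides are at z = 0 and z = 292; with shelf thickness 26, the clear gap is 292 − 0 − 26 = 266 mm.


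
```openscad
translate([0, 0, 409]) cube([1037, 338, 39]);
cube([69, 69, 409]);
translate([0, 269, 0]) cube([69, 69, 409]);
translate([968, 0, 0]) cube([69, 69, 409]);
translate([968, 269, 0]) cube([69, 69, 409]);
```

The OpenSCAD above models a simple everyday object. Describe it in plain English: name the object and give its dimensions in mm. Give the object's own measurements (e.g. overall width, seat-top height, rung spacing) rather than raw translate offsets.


A long wooden bench with a 1037 mm (x) × 338 mm (y) seat, 39 mm thick, its top surface 448 mm above the floor. Four 69 mm square legs at the seat corners, flush with the edges, run from z = 0 to the seat underside.


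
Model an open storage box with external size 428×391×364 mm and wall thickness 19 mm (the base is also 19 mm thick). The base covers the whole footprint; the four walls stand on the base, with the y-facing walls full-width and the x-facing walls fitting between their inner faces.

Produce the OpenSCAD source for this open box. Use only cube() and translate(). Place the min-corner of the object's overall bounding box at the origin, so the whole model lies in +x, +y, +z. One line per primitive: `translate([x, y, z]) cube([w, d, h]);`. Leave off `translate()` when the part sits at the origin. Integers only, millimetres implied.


cube([428, 391, 19]);
translate([0, 0, 19]) cube([428, 19, 345]);
translate([0, 372, 19]) cube([428, 19, 345]);
translate([0, 19, 19]) cube([19, 353, 345]);
translate([409, 19, 19]) cube([19, 353, 345]);


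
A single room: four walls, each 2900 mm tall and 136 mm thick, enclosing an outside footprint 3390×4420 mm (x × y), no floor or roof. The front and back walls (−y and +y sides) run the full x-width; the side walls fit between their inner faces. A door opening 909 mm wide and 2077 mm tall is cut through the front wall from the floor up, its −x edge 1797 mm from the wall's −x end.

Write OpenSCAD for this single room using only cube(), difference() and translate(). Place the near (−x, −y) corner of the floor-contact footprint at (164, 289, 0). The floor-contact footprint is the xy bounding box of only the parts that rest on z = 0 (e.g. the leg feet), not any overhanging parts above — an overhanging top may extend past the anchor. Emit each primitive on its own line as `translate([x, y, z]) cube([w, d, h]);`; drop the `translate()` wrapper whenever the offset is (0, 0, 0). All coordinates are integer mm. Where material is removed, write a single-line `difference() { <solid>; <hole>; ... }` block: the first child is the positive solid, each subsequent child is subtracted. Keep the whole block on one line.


difference() { translate([164, 289, 0]) cube([3390, 136, 2900]); translate([1961, 289, 0]) cube([909, 136, 2077]); }
translate([164, 4573, 0]) cube([3390, 136, 2900]);
translate([164, 425, 0]) cube([136, 4148, 2900]);
translate([3418, 425, 0]) cube([136, 4148, 2900]);


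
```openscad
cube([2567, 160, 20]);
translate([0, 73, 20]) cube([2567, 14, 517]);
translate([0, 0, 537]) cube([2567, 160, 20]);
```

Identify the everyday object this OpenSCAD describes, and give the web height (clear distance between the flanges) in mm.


An I-beam. The web height is 517 mm.

Two wide flanges with a thin centred web — an I-beam. Overall 557 mm minus two 20 mm flanges gives a web of 557 − 2·20 = 517 mm.


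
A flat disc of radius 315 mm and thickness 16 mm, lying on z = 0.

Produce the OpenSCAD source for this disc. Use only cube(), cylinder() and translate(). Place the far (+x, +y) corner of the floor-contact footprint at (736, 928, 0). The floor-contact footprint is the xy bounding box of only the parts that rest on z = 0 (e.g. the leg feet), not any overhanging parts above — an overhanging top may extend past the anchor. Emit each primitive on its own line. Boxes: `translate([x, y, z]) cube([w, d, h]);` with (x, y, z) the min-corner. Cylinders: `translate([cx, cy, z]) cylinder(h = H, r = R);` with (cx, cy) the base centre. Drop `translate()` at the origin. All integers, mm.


translate([421, 613, 0]) cylinder(h = 16, r = 315);


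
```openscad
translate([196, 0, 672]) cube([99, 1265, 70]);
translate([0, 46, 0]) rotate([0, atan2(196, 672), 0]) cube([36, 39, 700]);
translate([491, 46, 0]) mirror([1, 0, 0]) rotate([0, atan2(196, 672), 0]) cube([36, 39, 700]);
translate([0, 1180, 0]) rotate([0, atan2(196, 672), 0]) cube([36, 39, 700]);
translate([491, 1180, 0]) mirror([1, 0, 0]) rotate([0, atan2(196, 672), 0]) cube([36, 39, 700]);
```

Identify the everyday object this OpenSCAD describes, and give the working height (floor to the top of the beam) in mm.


A sawhorse. The overall height is 742 mm.

A beam across two mirrored pairs of raked legs — a sawhorse. The beam's underside is at z = 672 (matching the legs' vertical rise in atan2(196, 672)) and the beam is 70 mm tall, so its top is at 672 + 70 = 742 mm. The raked legs top out at the beam's underside, so that is the highest point.


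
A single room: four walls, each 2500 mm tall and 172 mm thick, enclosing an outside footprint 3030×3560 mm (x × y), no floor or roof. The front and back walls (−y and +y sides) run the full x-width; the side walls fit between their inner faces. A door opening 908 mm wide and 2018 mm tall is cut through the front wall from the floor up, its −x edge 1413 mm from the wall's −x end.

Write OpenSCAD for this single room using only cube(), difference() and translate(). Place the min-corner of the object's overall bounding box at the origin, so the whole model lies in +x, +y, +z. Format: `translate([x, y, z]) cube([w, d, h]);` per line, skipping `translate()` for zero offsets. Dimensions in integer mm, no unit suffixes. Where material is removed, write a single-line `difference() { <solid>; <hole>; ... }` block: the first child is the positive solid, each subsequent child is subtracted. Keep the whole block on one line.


difference() { cube([3030, 172, 2500]); translate([1413, 0, 0]) cube([908, 172, 2018]); }
translate([0, 3388, 0]) cube([3030, 172, 2500]);
translate([0, 172, 0]) cube([172, 3216, 2500]);
translate([2858, 172, 0]) cube([172, 3216, 2500]);


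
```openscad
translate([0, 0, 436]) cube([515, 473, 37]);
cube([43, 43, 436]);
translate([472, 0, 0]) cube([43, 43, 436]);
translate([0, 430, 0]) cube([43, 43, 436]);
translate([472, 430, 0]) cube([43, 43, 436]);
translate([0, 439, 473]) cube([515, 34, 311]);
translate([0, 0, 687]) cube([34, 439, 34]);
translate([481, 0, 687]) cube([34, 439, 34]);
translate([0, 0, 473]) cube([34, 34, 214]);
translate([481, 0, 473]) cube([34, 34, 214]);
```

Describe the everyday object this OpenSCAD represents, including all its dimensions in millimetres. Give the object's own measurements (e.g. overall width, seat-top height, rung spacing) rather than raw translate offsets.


A chair. The seat is a 515×473×37 mm slab with its top at z = 473 mm, on four 43×43 mm corner legs (flush with the seat edges, standing on z = 0). A flat backrest 34 mm thick, 311 mm tall, spans the full seat width and rises from the seat top along its +y edge, rear face flush with the rear of the seat. Two armrests of 34×34 mm section run along each side from the seat's front edge to the front of the backrest, top faces 248 mm above the seat top and outer faces flush with the seat's x-edges; a 34×34 mm post under the front of each armrest stands on the seat at the front corner.


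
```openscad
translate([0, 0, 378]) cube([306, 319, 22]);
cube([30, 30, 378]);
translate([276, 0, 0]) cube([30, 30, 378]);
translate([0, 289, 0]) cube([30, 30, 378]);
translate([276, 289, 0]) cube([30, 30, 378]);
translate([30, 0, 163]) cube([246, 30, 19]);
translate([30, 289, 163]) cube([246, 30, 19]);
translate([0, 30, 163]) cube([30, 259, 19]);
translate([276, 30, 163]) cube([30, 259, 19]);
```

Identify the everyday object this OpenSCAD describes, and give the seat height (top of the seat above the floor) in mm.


A stool. The seat height is 400 mm.

A 306×319×22 slab at z = 378 on four corner posts — a stool. The seat top is 378 + 22 = 400 mm.


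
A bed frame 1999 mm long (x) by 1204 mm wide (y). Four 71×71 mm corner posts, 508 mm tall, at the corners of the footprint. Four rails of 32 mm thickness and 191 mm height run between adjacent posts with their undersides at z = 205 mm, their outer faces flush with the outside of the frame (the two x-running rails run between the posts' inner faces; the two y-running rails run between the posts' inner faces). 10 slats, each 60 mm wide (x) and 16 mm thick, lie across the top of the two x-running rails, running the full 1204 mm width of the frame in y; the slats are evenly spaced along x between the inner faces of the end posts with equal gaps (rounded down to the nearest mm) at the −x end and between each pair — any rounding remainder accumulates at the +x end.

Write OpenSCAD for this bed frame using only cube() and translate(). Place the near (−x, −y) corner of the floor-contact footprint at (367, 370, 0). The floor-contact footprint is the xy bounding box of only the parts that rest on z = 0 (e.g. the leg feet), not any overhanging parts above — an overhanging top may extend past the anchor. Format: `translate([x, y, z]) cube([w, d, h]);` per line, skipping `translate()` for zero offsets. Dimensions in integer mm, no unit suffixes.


translate([367, 370, 0]) cube([71, 71, 508]);
translate([367, 1503, 0]) cube([71, 71, 508]);
translate([2295, 370, 0]) cube([71, 71, 508]);
translate([2295, 1503, 0]) cube([71, 71, 508]);
translate([438, 370, 205]) cube([1857, 32, 191]);
translate([438, 1542, 205]) cube([1857, 32, 191]);
translate([367, 441, 205]) cube([32, 1062, 191]);
translate([2334, 441, 205]) cube([32, 1062, 191]);
translate([552, 370, 396]) cube([60, 1204, 16]);
translate([726, 370, 396]) cube([60, 1204, 16]);
translate([900, 370, 396]) cube([60, 1204, 16]);
translate([1074, 370, 396]) cube([60, 1204, 16]);
translate([1248, 370, 396]) cube([60, 1204, 16]);
translate([1422, 370, 396]) cube([60, 1204, 16]);
translate([1596, 370, 396]) cube([60, 1204, 16]);
translate([1770, 370, 396]) cube([60, 1204, 16]);
translate([1944, 370, 396]) cube([60, 1204, 16]);
translate([2118, 370, 396]) cube([60, 1204, 16]);


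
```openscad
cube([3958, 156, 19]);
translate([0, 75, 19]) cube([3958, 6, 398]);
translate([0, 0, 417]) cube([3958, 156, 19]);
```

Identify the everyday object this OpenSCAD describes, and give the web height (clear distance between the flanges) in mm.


An I-beam. The web height is 398 mm.

Two wide flanges with a thin centred web — an I-beam. Overall 436 mm minus two 19 mm flanges gives a web of 436 − 2·19 = 398 mm.


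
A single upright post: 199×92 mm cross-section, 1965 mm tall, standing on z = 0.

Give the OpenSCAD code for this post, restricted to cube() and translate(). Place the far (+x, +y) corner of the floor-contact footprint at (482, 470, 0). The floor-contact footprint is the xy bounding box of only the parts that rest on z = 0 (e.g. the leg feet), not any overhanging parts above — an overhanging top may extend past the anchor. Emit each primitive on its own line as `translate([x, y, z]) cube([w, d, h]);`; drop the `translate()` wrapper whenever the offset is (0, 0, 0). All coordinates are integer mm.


translate([283, 378, 0]) cube([199, 92, 1965]);


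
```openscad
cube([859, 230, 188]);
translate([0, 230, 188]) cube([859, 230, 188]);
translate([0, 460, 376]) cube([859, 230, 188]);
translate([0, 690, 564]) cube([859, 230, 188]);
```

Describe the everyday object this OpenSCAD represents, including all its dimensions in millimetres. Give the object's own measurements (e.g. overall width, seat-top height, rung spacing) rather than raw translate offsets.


A straight staircase of 4 solid steps. Each step is 859 mm wide (x), 230 mm deep (y, the going) and 188 mm tall (the rise). The first step rests on the floor; each subsequent step sits one going further in +y and one rise higher in +z, directly behind and above the previous step with no overlap.


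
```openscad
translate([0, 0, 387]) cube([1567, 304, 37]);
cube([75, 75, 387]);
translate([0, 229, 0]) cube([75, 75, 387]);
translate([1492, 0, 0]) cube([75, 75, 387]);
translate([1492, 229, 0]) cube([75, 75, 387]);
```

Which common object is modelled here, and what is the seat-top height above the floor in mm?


A bench. The seat-top height is 424 mm.

A long slab on four corner posts — a bench. The slab sits at z = 387 with thickness 37, so the top is 387 + 37 = 424 mm.
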